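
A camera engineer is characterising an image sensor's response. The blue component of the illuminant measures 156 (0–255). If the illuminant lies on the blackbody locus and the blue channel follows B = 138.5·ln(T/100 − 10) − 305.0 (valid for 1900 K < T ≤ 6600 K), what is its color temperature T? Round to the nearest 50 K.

3800 K

ln(t − 10) = (156 + 305.0) / 138.5 = 3.3285.
t − 10 = e^3.3285 = 27.897, so t = 37.897.
T = 100·t = 3790 K → 3800 K to the nearest 50 K.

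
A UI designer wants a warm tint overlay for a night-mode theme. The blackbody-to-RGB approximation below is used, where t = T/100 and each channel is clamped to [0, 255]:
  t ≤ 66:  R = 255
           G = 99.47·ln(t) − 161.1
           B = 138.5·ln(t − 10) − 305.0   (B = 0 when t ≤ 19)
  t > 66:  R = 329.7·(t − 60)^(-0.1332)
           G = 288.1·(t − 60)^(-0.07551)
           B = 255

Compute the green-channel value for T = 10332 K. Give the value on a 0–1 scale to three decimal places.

t = 10332/100 = 103.32; the t > 66 branch applies.
G = 288.1·(103.32 − 60)^(-0.07551) = 288.1·43.32^(-0.07551) = 288.1·0.75234 = 216.749.
On a 0–1 scale: 216.749/255 = 0.8500 → 0.850.

0.850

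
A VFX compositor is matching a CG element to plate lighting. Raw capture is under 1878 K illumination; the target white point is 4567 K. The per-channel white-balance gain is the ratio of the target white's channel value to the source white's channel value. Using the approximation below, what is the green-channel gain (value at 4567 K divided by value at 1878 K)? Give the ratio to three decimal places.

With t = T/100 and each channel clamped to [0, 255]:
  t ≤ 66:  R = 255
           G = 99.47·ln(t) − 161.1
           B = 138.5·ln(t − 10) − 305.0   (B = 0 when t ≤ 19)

At 1878 K (t = 18.78):
  G = 99.47·ln 18.78 − 161.1 = 99.47·2.9328 − 161.1 = 130.625.
At 4567 K (t = 45.67):
  G = 99.47·ln 45.67 − 161.1 = 99.47·3.8214 − 161.1 = 219.019.
Gain = 219.019 / 130.625 = 1.6767 → 1.677.

1.677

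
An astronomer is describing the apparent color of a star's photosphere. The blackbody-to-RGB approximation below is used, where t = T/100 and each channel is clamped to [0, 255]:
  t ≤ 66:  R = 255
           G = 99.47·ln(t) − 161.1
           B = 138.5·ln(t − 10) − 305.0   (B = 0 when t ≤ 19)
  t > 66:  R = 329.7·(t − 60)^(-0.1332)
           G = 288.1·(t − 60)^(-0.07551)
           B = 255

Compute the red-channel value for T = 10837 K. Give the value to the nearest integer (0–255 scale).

t = 10837/100 = 108.37; the t > 66 branch applies.
R = 329.7·(108.37 − 60)^(-0.1332) = 329.7·48.37^(-0.1332) = 329.7·0.59651 = 196.668.
Rounded: 197.

197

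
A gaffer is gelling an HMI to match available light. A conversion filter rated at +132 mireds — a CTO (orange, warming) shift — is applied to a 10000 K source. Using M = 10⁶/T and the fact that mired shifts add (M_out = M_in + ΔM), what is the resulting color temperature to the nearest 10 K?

M_in = 10⁶/10000 = 100.00 mireds.
M_out = 100.00 + (+132) = 232.00 mireds.
T_out = 10⁶/232.00 = 4310.3 K → 4310 K.

4310 K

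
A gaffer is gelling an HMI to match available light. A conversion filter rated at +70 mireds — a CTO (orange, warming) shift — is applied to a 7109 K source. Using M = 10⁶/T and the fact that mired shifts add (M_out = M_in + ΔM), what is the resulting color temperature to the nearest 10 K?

M_in = 10⁶/7109 = 140.67 mireds.
M_out = 140.67 + (+70) = 210.67 mireds.
T_out = 10⁶/210.67 = 4746.8 K → 4750 K.

4750 K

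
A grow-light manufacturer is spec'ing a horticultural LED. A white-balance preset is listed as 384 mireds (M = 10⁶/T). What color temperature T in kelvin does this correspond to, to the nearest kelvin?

2604 K

T = 10⁶ / 384 = 2604.17 K → 2604 K.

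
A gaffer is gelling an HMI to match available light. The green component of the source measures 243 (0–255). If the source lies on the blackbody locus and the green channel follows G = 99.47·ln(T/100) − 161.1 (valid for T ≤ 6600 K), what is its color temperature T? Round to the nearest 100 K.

5800 K

ln t = (243 + 161.1) / 99.47 = 4.0625.
t = e^4.0625 = 58.121.
T = 100·t = 5812 K → 5800 K to the nearest 100 K.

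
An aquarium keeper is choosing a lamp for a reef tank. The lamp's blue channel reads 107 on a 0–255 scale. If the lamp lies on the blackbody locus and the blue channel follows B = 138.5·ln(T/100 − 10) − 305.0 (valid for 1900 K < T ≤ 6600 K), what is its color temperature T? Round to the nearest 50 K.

ln(t − 10) = (107 + 305.0) / 138.5 = 2.9747.
t − 10 = e^2.9747 = 19.584, so t = 29.584.
T = 100·t = 2958 K → 2950 K to the nearest 50 K.

2950 K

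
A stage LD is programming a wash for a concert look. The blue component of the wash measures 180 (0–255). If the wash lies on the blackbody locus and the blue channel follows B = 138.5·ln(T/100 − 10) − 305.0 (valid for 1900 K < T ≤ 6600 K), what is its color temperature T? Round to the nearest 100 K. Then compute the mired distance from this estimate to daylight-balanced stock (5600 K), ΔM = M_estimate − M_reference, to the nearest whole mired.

+54 mireds

ln(t − 10) = (180 + 305.0) / 138.5 = 3.5018.
t − 10 = e^3.5018 = 33.175, so t = 43.175.
T = 100·t = 4318 K → 4300 K to the nearest 100 K.
M_estimate = 10⁶/4300 = 232.56; M_reference = 10⁶/5600 = 178.57.
ΔM = 232.56 − 178.57 = 53.99 → +54 mireds.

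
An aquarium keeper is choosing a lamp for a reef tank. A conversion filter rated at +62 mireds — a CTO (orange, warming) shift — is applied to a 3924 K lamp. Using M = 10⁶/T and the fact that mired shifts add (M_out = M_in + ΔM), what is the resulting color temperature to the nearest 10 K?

3160 K

M_in = 10⁶/3924 = 254.84 mireds.
M_out = 254.84 + (+62) = 316.84 mireds.
T_out = 10⁶/316.84 = 3156.1 K → 3160 K.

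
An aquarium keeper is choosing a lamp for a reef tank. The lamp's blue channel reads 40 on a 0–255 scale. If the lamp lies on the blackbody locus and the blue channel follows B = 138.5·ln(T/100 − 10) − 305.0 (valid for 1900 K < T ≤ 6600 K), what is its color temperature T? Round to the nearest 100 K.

ln(t − 10) = (40 + 305.0) / 138.5 = 2.4910.
t − 10 = e^2.4910 = 12.073, so t = 22.073.
T = 100·t = 2207 K → 2200 K to the nearest 100 K.

2200 K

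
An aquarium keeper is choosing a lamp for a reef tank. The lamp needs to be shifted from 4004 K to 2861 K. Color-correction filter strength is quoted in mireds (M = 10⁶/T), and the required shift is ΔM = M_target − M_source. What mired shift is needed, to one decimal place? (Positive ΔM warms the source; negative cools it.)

+99.8 mireds

M_source = 10⁶/4004 = 249.750; M_target = 10⁶/2861 = 349.528.
ΔM = 349.528 − 249.750 = 99.778 → +99.8 mireds, a warming shift.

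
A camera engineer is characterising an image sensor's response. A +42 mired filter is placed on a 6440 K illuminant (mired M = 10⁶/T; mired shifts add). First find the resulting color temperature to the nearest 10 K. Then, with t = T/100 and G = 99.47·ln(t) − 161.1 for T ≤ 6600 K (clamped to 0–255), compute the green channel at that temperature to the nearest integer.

229

M_in = 10⁶/6440 = 155.28; M_out = 155.28 + (+42) = 197.28.
T_out = 10⁶/197.28 = 5069.0 K → 5070 K; t = 50.7.
G = 99.47·ln 50.7 − 161.1 = 99.47·3.9259 − 161.1 = 229.412.
Rounded: 229.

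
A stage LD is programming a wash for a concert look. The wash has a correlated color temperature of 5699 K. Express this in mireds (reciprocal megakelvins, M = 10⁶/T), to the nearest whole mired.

175 mireds

M = 10⁶ / 5699 = 175.469 → 175 mireds.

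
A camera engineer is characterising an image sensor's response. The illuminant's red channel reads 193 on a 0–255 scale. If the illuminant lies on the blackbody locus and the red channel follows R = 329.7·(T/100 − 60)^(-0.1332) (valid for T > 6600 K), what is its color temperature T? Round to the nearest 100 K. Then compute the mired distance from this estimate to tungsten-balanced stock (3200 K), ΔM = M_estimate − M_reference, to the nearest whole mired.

(t − 60)^(-0.1332) = 193/329.7 = 0.58538.
t − 60 = 0.58538^(1/-0.1332) = 0.58538^(-7.508) = 55.713, so t = 115.713.
T = 100·t = 11571 K → 11600 K to the nearest 100 K.
M_estimate = 10⁶/11600 = 86.21; M_reference = 10⁶/3200 = 312.50.
ΔM = 86.21 − 312.50 = -226.29 → -226 mireds.

-226 mireds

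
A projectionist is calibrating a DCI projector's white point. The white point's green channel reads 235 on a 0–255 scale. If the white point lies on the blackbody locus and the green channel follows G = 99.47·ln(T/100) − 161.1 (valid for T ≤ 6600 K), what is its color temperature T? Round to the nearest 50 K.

ln t = (235 + 161.1) / 99.47 = 3.9821.
t = e^3.9821 = 53.630.
T = 100·t = 5363 K → 5350 K to the nearest 50 K.

5350 K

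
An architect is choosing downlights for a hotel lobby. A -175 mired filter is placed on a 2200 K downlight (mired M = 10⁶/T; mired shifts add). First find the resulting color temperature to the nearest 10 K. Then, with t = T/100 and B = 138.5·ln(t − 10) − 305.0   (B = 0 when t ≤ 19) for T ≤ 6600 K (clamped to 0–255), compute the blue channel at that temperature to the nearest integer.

145

M_in = 10⁶/2200 = 454.55; M_out = 454.55 + (-175) = 279.55.
T_out = 10⁶/279.55 = 3577.2 K → 3580 K; t = 35.8.
B = 138.5·ln(35.8 − 10) − 305.0 = 138.5·ln 25.8 − 305.0 = 138.5·3.2504 − 305.0 = 145.177.
Rounded: 145.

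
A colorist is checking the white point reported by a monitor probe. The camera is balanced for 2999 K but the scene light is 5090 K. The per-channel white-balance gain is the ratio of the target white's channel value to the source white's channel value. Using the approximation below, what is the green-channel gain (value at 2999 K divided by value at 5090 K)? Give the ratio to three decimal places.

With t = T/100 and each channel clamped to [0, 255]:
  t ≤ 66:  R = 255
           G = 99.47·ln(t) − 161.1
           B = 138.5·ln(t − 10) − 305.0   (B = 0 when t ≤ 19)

0.771

At 5090 K (t = 50.9):
  G = 99.47·ln 50.9 − 161.1 = 99.47·3.9299 − 161.1 = 229.803.
At 2999 K (t = 29.99):
  G = 99.47·ln 29.99 − 161.1 = 99.47·3.4009 − 161.1 = 177.184.
Gain = 177.184 / 229.803 = 0.7710 → 0.771.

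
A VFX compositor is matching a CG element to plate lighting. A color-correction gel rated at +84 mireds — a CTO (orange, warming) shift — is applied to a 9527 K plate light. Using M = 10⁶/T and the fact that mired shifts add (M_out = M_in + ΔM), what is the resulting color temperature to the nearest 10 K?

M_in = 10⁶/9527 = 104.96 mireds.
M_out = 104.96 + (+84) = 188.96 mireds.
T_out = 10⁶/188.96 = 5292.0 K → 5290 K.

5290 K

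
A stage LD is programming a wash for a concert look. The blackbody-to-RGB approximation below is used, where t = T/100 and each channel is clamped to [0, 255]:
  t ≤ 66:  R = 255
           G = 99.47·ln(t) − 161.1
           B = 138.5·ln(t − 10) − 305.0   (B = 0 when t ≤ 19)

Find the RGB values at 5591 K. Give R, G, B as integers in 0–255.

t = 5591/100 = 55.91; the t ≤ 66 branch applies.
R = 255 by definition for t ≤ 66.
G = 99.47·ln 55.91 − 161.1 = 99.47·4.0237 − 161.1 = 239.142.
B = 138.5·ln(55.91 − 10) − 305.0 = 138.5·ln 45.91 − 305.0 = 138.5·3.8267 − 305.0 = 224.996.
Rounded: (255, 239, 225).

R=255, G=239, B=225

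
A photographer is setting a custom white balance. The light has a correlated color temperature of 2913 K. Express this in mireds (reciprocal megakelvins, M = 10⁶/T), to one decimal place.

343.3 mireds

M = 10⁶ / 2913 = 343.289 → 343.3 mireds.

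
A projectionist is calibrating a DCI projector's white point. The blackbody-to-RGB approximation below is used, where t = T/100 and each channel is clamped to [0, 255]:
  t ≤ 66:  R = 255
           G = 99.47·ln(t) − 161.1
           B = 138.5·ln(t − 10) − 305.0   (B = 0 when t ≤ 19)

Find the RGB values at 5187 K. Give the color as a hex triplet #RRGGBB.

#FFE8D4

t = 5187/100 = 51.87; the t ≤ 66 branch applies.
R = 255 by definition for t ≤ 66.
G = 99.47·ln 51.87 − 161.1 = 99.47·3.9487 − 161.1 = 231.681.
B = 138.5·ln(51.87 − 10) − 305.0 = 138.5·ln 41.87 − 305.0 = 138.5·3.7346 − 305.0 = 212.238.
Rounded: (255, 232, 212).
In hex: #FFE8D4.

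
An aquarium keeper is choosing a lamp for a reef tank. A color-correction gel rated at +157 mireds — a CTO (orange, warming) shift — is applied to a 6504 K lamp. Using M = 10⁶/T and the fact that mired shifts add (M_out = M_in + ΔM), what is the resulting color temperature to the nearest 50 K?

3200 K

M_in = 10⁶/6504 = 153.75 mireds.
M_out = 153.75 + (+157) = 310.75 mireds.
T_out = 10⁶/310.75 = 3218.0 K → 3200 K.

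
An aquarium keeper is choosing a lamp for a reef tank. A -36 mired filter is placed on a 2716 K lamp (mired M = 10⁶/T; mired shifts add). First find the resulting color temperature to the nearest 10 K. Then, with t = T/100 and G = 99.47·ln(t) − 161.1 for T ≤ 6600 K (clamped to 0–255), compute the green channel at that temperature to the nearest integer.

M_in = 10⁶/2716 = 368.19; M_out = 368.19 + (-36) = 332.19.
T_out = 10⁶/332.19 = 3010.3 K → 3010 K; t = 30.1.
G = 99.47·ln 30.1 − 161.1 = 99.47·3.4045 − 161.1 = 177.548.
Rounded: 178.

178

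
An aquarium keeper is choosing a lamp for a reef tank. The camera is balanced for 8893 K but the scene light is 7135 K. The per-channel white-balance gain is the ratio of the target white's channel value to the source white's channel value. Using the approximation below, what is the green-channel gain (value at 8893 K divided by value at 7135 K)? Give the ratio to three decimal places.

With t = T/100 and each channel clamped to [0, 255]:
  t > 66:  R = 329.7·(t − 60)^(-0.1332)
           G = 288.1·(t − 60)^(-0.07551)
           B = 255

At 7135 K (t = 71.35):
  G = 288.1·(71.35 − 60)^(-0.07551) = 288.1·11.35^(-0.07551) = 288.1·0.83241 = 239.817.
At 8893 K (t = 88.93):
  G = 288.1·(88.93 − 60)^(-0.07551) = 288.1·28.93^(-0.07551) = 288.1·0.77563 = 223.458.
Gain = 223.458 / 239.817 = 0.9318 → 0.932.

0.932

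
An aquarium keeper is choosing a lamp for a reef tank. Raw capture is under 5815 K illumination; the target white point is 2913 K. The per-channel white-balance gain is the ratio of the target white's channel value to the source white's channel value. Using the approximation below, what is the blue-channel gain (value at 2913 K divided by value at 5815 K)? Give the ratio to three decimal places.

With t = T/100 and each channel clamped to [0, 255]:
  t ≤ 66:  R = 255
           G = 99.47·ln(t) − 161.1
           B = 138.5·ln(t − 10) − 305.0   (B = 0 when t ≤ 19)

At 5815 K (t = 58.15):
  B = 138.5·ln(58.15 − 10) − 305.0 = 138.5·ln 48.15 − 305.0 = 138.5·3.8743 − 305.0 = 231.593.
At 2913 K (t = 29.13):
  B = 138.5·ln(29.13 − 10) − 305.0 = 138.5·ln 19.13 − 305.0 = 138.5·2.9513 − 305.0 = 103.749.
Gain = 103.749 / 231.593 = 0.4480 → 0.448.

0.448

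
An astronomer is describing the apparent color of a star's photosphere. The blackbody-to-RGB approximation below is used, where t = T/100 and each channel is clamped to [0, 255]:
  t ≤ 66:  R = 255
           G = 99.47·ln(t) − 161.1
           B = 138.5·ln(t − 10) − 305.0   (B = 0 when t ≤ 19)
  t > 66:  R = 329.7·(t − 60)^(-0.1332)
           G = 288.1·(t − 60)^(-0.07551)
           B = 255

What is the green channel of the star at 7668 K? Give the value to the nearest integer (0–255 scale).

233

t = 7668/100 = 76.68; the t > 66 branch applies.
G = 288.1·(76.68 − 60)^(-0.07551) = 288.1·16.68^(-0.07551) = 288.1·0.80856 = 232.946.
Rounded: 233.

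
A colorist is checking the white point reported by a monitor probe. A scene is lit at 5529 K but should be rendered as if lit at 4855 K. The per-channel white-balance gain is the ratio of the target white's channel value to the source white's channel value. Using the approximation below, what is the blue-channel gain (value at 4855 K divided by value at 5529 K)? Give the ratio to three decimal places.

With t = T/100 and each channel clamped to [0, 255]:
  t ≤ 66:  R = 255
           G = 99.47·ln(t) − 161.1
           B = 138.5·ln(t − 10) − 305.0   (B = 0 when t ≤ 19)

At 5529 K (t = 55.29):
  B = 138.5·ln(55.29 − 10) − 305.0 = 138.5·ln 45.29 − 305.0 = 138.5·3.8131 − 305.0 = 223.112.
At 4855 K (t = 48.55):
  B = 138.5·ln(48.55 − 10) − 305.0 = 138.5·ln 38.55 − 305.0 = 138.5·3.6520 − 305.0 = 200.796.
Gain = 200.796 / 223.112 = 0.9000 → 0.900.

0.900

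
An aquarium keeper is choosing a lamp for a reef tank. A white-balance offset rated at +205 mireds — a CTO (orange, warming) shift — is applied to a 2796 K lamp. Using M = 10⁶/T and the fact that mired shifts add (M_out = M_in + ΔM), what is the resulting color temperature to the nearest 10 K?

M_in = 10⁶/2796 = 357.65 mireds.
M_out = 357.65 + (+205) = 562.65 mireds.
T_out = 10⁶/562.65 = 1777.3 K → 1780 K.

1780 K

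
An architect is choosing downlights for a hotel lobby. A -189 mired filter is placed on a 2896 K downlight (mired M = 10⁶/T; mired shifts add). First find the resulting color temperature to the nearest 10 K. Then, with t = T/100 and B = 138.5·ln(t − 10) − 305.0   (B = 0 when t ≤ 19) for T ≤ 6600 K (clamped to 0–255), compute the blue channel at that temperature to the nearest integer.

247

M_in = 10⁶/2896 = 345.30; M_out = 345.30 + (-189) = 156.30.
T_out = 10⁶/156.30 = 6397.8 K → 6400 K; t = 64.
B = 138.5·ln(64 − 10) − 305.0 = 138.5·ln 54 − 305.0 = 138.5·3.9890 − 305.0 = 247.474.
Rounded: 247.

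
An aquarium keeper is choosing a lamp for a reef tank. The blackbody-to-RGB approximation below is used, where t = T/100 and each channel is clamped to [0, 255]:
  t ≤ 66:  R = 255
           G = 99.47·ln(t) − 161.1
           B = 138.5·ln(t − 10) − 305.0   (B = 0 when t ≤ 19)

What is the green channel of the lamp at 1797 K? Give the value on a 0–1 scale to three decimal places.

t = 1797/100 = 17.97; the t ≤ 66 branch applies.
G = 99.47·ln 17.97 − 161.1 = 99.47·2.8887 − 161.1 = 126.239.
On a 0–1 scale: 126.239/255 = 0.4951 → 0.495.

0.495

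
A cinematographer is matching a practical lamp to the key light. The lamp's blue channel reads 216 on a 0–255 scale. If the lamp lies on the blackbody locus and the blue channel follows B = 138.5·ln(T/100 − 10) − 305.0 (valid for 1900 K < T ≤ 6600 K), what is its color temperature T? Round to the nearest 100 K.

ln(t − 10) = (216 + 305.0) / 138.5 = 3.7617.
t − 10 = e^3.7617 = 43.023, so t = 53.023.
T = 100·t = 5302 K → 5300 K to the nearest 100 K.

5300 K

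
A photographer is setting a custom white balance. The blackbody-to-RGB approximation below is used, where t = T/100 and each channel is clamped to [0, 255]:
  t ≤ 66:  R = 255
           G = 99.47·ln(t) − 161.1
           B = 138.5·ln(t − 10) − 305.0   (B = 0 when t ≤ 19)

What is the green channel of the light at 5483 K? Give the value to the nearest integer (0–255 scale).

237

t = 5483/100 = 54.83; the t ≤ 66 branch applies.
G = 99.47·ln 54.83 − 161.1 = 99.47·4.0042 − 161.1 = 237.202.
Rounded: 237.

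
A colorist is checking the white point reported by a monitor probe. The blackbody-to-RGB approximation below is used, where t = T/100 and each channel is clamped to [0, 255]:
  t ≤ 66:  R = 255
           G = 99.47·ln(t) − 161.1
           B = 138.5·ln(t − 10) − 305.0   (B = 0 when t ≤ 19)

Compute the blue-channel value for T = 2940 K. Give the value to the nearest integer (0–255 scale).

106

t = 2940/100 = 29.4; the t ≤ 66 branch applies.
B = 138.5·ln(29.4 − 10) − 305.0 = 138.5·ln 19.4 − 305.0 = 138.5·2.9653 − 305.0 = 105.690.
Rounded: 106.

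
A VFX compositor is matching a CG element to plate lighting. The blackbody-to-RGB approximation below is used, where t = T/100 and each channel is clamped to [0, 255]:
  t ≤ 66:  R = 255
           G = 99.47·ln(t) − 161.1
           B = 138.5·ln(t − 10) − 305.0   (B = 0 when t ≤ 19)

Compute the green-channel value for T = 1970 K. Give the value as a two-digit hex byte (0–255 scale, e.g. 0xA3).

t = 1970/100 = 19.7; the t ≤ 66 branch applies.
G = 99.47·ln 19.7 − 161.1 = 99.47·2.9806 − 161.1 = 135.382.
Rounded: 135; in hex, 0x87.

0x87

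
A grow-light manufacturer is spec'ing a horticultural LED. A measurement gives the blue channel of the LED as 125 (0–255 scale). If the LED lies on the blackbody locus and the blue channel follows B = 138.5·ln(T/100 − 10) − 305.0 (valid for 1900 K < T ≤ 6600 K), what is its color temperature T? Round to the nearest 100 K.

ln(t − 10) = (125 + 305.0) / 138.5 = 3.1047.
t − 10 = e^3.1047 = 22.302, so t = 32.302.
T = 100·t = 3230 K → 3200 K to the nearest 100 K.

3200 K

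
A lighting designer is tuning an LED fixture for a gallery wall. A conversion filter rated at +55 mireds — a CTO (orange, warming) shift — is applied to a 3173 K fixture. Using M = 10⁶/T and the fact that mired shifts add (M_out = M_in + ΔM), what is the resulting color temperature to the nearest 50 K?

M_in = 10⁶/3173 = 315.16 mireds.
M_out = 315.16 + (+55) = 370.16 mireds.
T_out = 10⁶/370.16 = 2701.5 K → 2700 K.

2700 K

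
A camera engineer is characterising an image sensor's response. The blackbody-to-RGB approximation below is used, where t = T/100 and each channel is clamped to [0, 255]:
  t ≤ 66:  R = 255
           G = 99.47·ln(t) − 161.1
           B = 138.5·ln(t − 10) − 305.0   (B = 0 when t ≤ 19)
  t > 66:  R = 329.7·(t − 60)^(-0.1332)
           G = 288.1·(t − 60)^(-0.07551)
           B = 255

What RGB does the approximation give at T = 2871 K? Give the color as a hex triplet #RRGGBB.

#FFAD65

t = 2871/100 = 28.71; the t ≤ 66 branch applies.
R = 255 by definition for t ≤ 66.
G = 99.47·ln 28.71 − 161.1 = 99.47·3.3572 − 161.1 = 172.845.
B = 138.5·ln(28.71 − 10) − 305.0 = 138.5·ln 18.71 − 305.0 = 138.5·2.9291 − 305.0 = 100.675.
Rounded: (255, 173, 101).
In hex: #FFAD65.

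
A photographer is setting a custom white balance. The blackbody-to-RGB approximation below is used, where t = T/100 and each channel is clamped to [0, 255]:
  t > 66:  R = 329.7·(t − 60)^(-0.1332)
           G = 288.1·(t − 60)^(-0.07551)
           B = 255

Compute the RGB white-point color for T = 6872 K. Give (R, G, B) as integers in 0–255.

(247, 245, 255)

t = 6872/100 = 68.72; the t > 66 branch applies.
R = 329.7·(68.72 − 60)^(-0.1332) = 329.7·8.72^(-0.1332) = 329.7·0.74942 = 247.083.
G = 288.1·(68.72 − 60)^(-0.07551) = 288.1·8.72^(-0.07551) = 288.1·0.84914 = 244.639.
B = 255 by definition for t > 66.
Rounded: (247, 245, 255).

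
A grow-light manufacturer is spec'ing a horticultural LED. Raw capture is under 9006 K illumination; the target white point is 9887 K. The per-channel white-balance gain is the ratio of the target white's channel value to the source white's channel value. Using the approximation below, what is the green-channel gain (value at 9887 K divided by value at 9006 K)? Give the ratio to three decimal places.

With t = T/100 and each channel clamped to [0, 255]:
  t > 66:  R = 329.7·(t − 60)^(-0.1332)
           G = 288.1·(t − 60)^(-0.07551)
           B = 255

0.981

At 9006 K (t = 90.06):
  G = 288.1·(90.06 − 60)^(-0.07551) = 288.1·30.06^(-0.07551) = 288.1·0.77339 = 222.813.
At 9887 K (t = 98.87):
  G = 288.1·(98.87 − 60)^(-0.07551) = 288.1·38.87^(-0.07551) = 288.1·0.75852 = 218.530.
Gain = 218.530 / 222.813 = 0.9808 → 0.981.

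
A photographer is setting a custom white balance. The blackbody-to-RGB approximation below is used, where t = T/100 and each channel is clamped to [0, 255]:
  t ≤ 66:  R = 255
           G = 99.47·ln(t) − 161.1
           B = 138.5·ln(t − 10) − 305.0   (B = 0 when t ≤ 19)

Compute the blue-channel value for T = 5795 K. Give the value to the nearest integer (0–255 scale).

t = 5795/100 = 57.95; the t ≤ 66 branch applies.
B = 138.5·ln(57.95 − 10) − 305.0 = 138.5·ln 47.95 − 305.0 = 138.5·3.8702 − 305.0 = 231.017.
Rounded: 231.

231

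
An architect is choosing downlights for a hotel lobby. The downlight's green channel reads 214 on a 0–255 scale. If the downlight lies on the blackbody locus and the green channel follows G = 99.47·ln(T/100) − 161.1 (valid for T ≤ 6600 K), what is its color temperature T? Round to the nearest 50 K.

4350 K

ln t = (214 + 161.1) / 99.47 = 3.7710.
t = e^3.7710 = 43.423.
T = 100·t = 4342 K → 4350 K to the nearest 50 K.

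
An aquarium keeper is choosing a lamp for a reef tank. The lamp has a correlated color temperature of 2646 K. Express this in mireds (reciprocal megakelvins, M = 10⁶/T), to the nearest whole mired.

378 mireds

M = 10⁶ / 2646 = 377.929 → 378 mireds.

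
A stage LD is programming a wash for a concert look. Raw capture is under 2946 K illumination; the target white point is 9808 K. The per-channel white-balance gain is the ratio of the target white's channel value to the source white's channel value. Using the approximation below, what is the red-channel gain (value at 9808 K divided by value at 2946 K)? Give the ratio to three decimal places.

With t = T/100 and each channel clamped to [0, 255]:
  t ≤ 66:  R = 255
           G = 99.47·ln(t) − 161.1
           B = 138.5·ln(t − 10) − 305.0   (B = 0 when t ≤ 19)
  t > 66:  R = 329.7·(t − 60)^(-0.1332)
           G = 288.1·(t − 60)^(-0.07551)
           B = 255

0.796

At 2946 K (t = 29.46):
  R = 255 by definition for t ≤ 66.
At 9808 K (t = 98.08):
  R = 329.7·(98.08 − 60)^(-0.1332) = 329.7·38.08^(-0.1332) = 329.7·0.61582 = 203.035.
Gain = 203.035 / 255.000 = 0.7962 → 0.796.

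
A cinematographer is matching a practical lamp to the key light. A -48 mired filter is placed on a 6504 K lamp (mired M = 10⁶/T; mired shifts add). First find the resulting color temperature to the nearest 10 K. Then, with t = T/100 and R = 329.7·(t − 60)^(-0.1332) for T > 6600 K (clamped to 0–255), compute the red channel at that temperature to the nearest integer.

M_in = 10⁶/6504 = 153.75; M_out = 153.75 + (-48) = 105.75.
T_out = 10⁶/105.75 = 9456.1 K → 9460 K; t = 94.6.
R = 329.7·(94.6 − 60)^(-0.1332) = 329.7·34.6^(-0.1332) = 329.7·0.62373 = 205.643.
Rounded: 206.

206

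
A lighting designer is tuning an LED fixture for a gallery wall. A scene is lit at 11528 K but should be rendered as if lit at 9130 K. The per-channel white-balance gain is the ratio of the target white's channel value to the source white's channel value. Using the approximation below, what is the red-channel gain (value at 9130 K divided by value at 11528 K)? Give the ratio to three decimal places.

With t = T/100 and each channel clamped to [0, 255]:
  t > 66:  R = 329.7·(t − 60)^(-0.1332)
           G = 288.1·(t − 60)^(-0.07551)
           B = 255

At 11528 K (t = 115.28):
  R = 329.7·(115.28 − 60)^(-0.1332) = 329.7·55.28^(-0.1332) = 329.7·0.58599 = 193.201.
At 9130 K (t = 91.3):
  R = 329.7·(91.3 − 60)^(-0.1332) = 329.7·31.3^(-0.1332) = 329.7·0.63211 = 208.407.
Gain = 208.407 / 193.201 = 1.0787 → 1.079.

1.079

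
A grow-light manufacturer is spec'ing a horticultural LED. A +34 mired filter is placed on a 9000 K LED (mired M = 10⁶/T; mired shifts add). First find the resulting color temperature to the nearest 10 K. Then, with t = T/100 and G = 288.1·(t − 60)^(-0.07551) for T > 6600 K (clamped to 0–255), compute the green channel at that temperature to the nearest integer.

M_in = 10⁶/9000 = 111.11; M_out = 111.11 + (+34) = 145.11.
T_out = 10⁶/145.11 = 6891.3 K → 6890 K; t = 68.9.
G = 288.1·(68.9 − 60)^(-0.07551) = 288.1·8.9^(-0.07551) = 288.1·0.84784 = 244.261.
Rounded: 244.

244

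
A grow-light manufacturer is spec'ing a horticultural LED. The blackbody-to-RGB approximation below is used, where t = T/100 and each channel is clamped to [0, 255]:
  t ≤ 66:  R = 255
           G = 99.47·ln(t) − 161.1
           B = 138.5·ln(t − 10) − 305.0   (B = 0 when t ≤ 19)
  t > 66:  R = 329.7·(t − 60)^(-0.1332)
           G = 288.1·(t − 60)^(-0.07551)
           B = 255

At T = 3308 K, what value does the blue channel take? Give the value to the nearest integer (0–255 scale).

t = 3308/100 = 33.08; the t ≤ 66 branch applies.
B = 138.5·ln(33.08 − 10) − 305.0 = 138.5·ln 23.08 − 305.0 = 138.5·3.1390 − 305.0 = 129.747.
Rounded: 130.

130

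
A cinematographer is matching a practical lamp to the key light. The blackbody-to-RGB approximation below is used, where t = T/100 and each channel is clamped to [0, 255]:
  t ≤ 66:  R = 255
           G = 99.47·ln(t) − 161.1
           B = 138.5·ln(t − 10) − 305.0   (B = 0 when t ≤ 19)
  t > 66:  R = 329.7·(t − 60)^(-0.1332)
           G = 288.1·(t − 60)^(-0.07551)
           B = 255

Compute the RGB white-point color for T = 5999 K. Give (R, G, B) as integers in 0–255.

(255, 246, 237)

t = 5999/100 = 59.99; the t ≤ 66 branch applies.
R = 255 by definition for t ≤ 66.
G = 99.47·ln 59.99 − 161.1 = 99.47·4.0942 − 161.1 = 246.148.
B = 138.5·ln(59.99 − 10) − 305.0 = 138.5·ln 49.99 − 305.0 = 138.5·3.9118 − 305.0 = 236.787.
Rounded: (255, 246, 237).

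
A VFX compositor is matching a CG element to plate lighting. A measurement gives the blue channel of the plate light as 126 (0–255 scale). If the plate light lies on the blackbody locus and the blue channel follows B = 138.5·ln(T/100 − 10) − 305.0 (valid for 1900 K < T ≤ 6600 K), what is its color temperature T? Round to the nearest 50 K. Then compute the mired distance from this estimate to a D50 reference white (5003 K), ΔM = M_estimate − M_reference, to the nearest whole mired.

ln(t − 10) = (126 + 305.0) / 138.5 = 3.1119.
t − 10 = e^3.1119 = 22.464, so t = 32.464.
T = 100·t = 3246 K → 3250 K to the nearest 50 K.
M_estimate = 10⁶/3250 = 307.69; M_reference = 10⁶/5003 = 199.88.
ΔM = 307.69 − 199.88 = 107.81 → +108 mireds.

+108 mireds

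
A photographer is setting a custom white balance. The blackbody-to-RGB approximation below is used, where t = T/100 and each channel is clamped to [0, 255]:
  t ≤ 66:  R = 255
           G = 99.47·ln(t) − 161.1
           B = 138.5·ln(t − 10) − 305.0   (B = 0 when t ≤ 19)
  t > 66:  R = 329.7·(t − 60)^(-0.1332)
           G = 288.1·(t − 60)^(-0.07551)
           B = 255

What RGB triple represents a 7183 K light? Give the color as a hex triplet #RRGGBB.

t = 7183/100 = 71.83; the t > 66 branch applies.
R = 329.7·(71.83 − 60)^(-0.1332) = 329.7·11.83^(-0.1332) = 329.7·0.71958 = 237.245.
G = 288.1·(71.83 − 60)^(-0.07551) = 288.1·11.83^(-0.07551) = 288.1·0.82981 = 239.068.
B = 255 by definition for t > 66.
Rounded: (237, 239, 255).
In hex: #EDEFFF.

#EDEFFF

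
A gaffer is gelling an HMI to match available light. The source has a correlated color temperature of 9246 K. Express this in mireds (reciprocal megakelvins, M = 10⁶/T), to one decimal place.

108.2 mireds

M = 10⁶ / 9246 = 108.155 → 108.2 mireds.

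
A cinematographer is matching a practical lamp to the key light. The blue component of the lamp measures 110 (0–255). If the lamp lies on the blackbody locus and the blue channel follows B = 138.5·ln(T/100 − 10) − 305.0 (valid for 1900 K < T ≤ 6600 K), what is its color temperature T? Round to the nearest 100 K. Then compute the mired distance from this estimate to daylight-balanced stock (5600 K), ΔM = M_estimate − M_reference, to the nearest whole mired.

+155 mireds

ln(t − 10) = (110 + 305.0) / 138.5 = 2.9964.
t − 10 = e^2.9964 = 20.013, so t = 30.013.
T = 100·t = 3001 K → 3000 K to the nearest 100 K.
M_estimate = 10⁶/3000 = 333.33; M_reference = 10⁶/5600 = 178.57.
ΔM = 333.33 − 178.57 = 154.76 → +155 mireds.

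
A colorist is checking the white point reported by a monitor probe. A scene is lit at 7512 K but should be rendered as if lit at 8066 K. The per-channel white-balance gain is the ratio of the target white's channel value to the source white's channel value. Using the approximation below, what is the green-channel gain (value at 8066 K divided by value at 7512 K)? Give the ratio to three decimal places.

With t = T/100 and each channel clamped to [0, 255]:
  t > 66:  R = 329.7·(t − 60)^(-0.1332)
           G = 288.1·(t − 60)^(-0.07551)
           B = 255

At 7512 K (t = 75.12):
  G = 288.1·(75.12 − 60)^(-0.07551) = 288.1·15.12^(-0.07551) = 288.1·0.81458 = 234.680.
At 8066 K (t = 80.66):
  G = 288.1·(80.66 − 60)^(-0.07551) = 288.1·20.66^(-0.07551) = 288.1·0.79560 = 229.212.
Gain = 229.212 / 234.680 = 0.9767 → 0.977.

0.977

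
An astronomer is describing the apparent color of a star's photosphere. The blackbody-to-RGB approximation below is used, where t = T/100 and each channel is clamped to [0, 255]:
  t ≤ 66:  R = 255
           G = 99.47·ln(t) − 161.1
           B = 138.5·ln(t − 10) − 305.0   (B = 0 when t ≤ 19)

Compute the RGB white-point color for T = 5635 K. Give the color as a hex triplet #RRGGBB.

#FFF0E2

t = 5635/100 = 56.35; the t ≤ 66 branch applies.
R = 255 by definition for t ≤ 66.
G = 99.47·ln 56.35 − 161.1 = 99.47·4.0316 − 161.1 = 239.921.
B = 138.5·ln(56.35 − 10) − 305.0 = 138.5·ln 46.35 − 305.0 = 138.5·3.8362 − 305.0 = 226.317.
Rounded: (255, 240, 226).
In hex: #FFF0E2.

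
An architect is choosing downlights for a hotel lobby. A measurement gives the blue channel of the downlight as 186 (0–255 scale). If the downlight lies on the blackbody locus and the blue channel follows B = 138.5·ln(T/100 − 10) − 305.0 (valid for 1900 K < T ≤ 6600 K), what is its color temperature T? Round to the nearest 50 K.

ln(t − 10) = (186 + 305.0) / 138.5 = 3.5451.
t − 10 = e^3.5451 = 34.644, so t = 44.644.
T = 100·t = 4464 K → 4450 K to the nearest 50 K.

4450 K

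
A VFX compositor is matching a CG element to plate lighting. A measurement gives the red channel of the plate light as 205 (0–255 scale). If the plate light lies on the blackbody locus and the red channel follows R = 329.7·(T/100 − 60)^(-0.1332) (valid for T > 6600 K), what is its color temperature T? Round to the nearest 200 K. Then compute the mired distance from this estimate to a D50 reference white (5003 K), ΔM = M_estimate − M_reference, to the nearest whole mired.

(t − 60)^(-0.1332) = 205/329.7 = 0.62178.
t − 60 = 0.62178^(1/-0.1332) = 0.62178^(-7.508) = 35.423, so t = 95.423.
T = 100·t = 9542 K → 9600 K to the nearest 200 K.
M_estimate = 10⁶/9600 = 104.17; M_reference = 10⁶/5003 = 199.88.
ΔM = 104.17 − 199.88 = -95.71 → -96 mireds.

-96 mireds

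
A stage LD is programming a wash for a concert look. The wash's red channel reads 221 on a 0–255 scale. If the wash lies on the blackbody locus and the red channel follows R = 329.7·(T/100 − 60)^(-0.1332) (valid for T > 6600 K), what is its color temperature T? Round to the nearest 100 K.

8000 K

(t − 60)^(-0.1332) = 221/329.7 = 0.67031.
t − 60 = 0.67031^(1/-0.1332) = 0.67031^(-7.508) = 20.149, so t = 80.149.
T = 100·t = 8015 K → 8000 K to the nearest 100 K.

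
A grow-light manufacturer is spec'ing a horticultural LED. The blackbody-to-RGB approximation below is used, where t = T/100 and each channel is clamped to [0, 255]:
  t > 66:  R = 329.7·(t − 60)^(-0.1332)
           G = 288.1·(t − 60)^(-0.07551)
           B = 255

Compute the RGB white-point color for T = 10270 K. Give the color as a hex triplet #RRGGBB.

t = 10270/100 = 102.7; the t > 66 branch applies.
R = 329.7·(102.7 − 60)^(-0.1332) = 329.7·42.7^(-0.1332) = 329.7·0.60649 = 199.961.
G = 288.1·(102.7 − 60)^(-0.07551) = 288.1·42.7^(-0.07551) = 288.1·0.75316 = 216.985.
B = 255 by definition for t > 66.
Rounded: (200, 217, 255).
In hex: #C8D9FF.

#C8D9FF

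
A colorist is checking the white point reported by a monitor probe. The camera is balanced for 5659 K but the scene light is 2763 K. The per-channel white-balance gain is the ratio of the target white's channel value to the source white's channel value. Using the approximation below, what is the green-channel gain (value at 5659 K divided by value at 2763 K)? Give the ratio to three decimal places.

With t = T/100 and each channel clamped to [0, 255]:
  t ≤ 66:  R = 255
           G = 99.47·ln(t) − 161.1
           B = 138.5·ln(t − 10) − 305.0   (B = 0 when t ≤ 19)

1.422

At 2763 K (t = 27.63):
  G = 99.47·ln 27.63 − 161.1 = 99.47·3.3189 − 161.1 = 169.031.
At 5659 K (t = 56.59):
  G = 99.47·ln 56.59 − 161.1 = 99.47·4.0358 − 161.1 = 240.344.
Gain = 240.344 / 169.031 = 1.4219 → 1.422.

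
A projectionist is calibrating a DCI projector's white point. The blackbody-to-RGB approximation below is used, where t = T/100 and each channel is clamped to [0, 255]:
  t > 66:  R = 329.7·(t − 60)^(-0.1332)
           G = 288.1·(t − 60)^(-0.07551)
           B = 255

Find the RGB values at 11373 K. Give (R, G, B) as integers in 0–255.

(194, 213, 255)

t = 11373/100 = 113.73; the t > 66 branch applies.
R = 329.7·(113.73 − 60)^(-0.1332) = 329.7·53.73^(-0.1332) = 329.7·0.58821 = 193.934.
G = 288.1·(113.73 − 60)^(-0.07551) = 288.1·53.73^(-0.07551) = 288.1·0.74020 = 213.253.
B = 255 by definition for t > 66.
Rounded: (194, 213, 255).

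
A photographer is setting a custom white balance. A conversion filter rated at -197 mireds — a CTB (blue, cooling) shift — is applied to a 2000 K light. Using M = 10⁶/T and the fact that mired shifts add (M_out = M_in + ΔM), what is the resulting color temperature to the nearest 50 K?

3300 K

M_in = 10⁶/2000 = 500.00 mireds.
M_out = 500.00 + (-197) = 303.00 mireds.
T_out = 10⁶/303.00 = 3300.3 K → 3300 K.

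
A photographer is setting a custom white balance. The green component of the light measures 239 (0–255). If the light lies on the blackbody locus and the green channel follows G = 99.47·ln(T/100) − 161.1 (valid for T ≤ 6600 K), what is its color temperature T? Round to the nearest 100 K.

ln t = (239 + 161.1) / 99.47 = 4.0223.
t = e^4.0223 = 55.830.
T = 100·t = 5583 K → 5600 K to the nearest 100 K.

5600 K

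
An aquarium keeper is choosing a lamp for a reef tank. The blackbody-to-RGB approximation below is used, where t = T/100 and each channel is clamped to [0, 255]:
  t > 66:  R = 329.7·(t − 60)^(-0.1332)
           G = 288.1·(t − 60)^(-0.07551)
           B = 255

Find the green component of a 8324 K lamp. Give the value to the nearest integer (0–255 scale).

t = 8324/100 = 83.24; the t > 66 branch applies.
G = 288.1·(83.24 − 60)^(-0.07551) = 288.1·23.24^(-0.07551) = 288.1·0.78856 = 227.185.
Rounded: 227.

227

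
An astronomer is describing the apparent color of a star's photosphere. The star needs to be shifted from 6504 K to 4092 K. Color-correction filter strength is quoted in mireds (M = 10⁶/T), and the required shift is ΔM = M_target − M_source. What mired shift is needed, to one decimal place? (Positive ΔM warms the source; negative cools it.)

+90.6 mireds

M_source = 10⁶/6504 = 153.752; M_target = 10⁶/4092 = 244.379.
ΔM = 244.379 − 153.752 = 90.628 → +90.6 mireds, a warming shift.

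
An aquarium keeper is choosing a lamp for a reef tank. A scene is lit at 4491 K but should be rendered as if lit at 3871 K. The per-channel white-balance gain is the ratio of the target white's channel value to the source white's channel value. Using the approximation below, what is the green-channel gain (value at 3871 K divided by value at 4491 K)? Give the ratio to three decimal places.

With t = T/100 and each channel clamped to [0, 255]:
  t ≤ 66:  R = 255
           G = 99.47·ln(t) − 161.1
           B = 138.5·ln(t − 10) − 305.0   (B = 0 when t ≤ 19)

0.932

At 4491 K (t = 44.91):
  G = 99.47·ln 44.91 − 161.1 = 99.47·3.8047 − 161.1 = 217.350.
At 3871 K (t = 38.71):
  G = 99.47·ln 38.71 − 161.1 = 99.47·3.6561 − 161.1 = 202.572.
Gain = 202.572 / 217.350 = 0.9320 → 0.932.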